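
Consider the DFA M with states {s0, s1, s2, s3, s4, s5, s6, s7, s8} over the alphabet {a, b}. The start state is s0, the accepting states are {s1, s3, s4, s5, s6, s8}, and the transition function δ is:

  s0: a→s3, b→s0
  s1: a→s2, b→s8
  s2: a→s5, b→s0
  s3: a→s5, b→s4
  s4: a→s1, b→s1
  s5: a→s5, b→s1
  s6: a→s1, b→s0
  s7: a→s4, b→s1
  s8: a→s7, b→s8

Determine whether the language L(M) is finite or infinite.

infinite

State s0 is reachable from the start and can reach an accepting state, and it lies on the cycle s0 → s0.
Traversing that cycle any number of times yields accepted strings of unbounded length, so the language is infinite.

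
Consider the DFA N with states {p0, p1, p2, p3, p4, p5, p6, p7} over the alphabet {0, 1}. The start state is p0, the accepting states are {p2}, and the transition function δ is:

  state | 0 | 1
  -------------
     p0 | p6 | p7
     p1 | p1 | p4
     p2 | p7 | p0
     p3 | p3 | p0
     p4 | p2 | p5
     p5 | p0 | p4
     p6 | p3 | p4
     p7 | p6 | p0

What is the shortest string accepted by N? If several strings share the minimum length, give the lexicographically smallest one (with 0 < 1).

A breadth-first search from p0 reaches an accepting state first via the path p0 → p6 → p4 → p2 on input 010.
No string of length < 3 is accepted (BFS exhausts all shorter strings without reaching an accepting state), and 010 is the lexicographically least accepting string of length 3.

010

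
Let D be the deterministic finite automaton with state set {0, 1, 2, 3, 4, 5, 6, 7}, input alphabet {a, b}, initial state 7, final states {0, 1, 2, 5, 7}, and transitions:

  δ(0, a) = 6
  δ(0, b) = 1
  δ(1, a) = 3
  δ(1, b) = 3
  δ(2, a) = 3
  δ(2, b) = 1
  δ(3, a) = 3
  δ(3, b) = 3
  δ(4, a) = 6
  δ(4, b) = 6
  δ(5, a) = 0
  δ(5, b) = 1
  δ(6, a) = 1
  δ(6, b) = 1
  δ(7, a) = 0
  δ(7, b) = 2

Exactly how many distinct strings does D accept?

7

The useful subgraph on states {0, 1, 2, 6, 7} is acyclic, so L(D) is finite; the longest accepting path visits 4 useful states, giving maximum string length 3.
Counting accepting paths from 7 by length: 1 of length 0, 2 of length 1, 2 of length 2, 2 of length 3. Total 7.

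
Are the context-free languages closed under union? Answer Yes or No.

Take grammars for L₁ and L₂ with disjoint nonterminals and start symbols S₁, S₂; the grammar with a new start symbol and productions S → S₁ | S₂ generates L₁ ∪ L₂.
So the context-free languages are closed under union.

Yes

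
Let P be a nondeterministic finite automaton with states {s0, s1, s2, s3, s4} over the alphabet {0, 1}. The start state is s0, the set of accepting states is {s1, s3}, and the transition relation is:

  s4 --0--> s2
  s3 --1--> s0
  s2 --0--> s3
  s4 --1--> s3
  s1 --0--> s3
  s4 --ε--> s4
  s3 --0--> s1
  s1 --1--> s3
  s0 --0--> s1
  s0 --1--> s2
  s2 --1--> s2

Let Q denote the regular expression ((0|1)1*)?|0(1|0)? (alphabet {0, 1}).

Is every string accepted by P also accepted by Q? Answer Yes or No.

The string 10 is in L(P) but not in L(Q).
So L(P) ⊄ L(Q).

No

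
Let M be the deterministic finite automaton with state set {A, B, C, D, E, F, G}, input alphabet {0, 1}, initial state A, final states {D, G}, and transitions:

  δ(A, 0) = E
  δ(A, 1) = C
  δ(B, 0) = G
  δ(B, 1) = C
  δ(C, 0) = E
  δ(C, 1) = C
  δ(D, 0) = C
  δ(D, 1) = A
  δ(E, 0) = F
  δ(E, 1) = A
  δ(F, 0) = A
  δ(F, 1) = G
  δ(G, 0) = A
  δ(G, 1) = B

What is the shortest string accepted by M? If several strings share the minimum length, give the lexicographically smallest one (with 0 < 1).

001

A breadth-first search from A reaches an accepting state first via the path A → E → F → G on input 001.
No string of length < 3 is accepted (BFS exhausts all shorter strings without reaching an accepting state), and 001 is the lexicographically least accepting string of length 3.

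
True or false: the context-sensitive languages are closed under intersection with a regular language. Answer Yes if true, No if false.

Every regular language is context-sensitive, and context-sensitive languages are closed under intersection (an LBA runs the DFA check and then the LBA for L on the same linear tape).
So the context-sensitive languages are closed under intersection with a regular language.

Yes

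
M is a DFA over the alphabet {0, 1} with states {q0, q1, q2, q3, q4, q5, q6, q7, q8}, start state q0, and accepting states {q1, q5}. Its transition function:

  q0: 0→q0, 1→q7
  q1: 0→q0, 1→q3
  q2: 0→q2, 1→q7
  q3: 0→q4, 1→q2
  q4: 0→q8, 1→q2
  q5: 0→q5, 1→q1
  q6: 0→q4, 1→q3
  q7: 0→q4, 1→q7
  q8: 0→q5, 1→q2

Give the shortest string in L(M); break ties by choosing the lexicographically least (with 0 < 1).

1000

A breadth-first search from q0 reaches an accepting state first via the path q0 → q7 → q4 → q8 → q5 on input 1000.
No string of length < 4 is accepted (BFS exhausts all shorter strings without reaching an accepting state), and 1000 is the lexicographically least accepting string of length 4.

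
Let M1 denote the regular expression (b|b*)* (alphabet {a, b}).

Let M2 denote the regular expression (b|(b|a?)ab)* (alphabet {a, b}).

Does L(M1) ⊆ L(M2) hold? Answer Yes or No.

Yes

Converting the expression M1 to a DFA (subset construction, then merging equivalent states) gives the minimal DFA with states {r0, r1}, start state r0, accepting states {r0} and transitions r0: a→r1, b→r0; r1: a→r1, b→r1.
Converting the expression M2 to a DFA (subset construction, then merging equivalent states) gives the minimal DFA with states {t0, t1, t2, t3}, start state t0, accepting states {t0} and transitions t0: a→t1, b→t0; t1: a→t2, b→t0; t2: a→t3, b→t0; t3: a→t3, b→t3.
Exploring the product automaton M1 × M2 from the start pair (r0, t0), following both machines on each input symbol, reaches 5 state pairs: (r0, t0), (r1, t1), (r1, t2), (r1, t0), (r1, t3).
M1 accepts in {r0} and M2 accepts in {t0}. The reachable pairs whose M1-component is accepting are (r0, t0); in each of them the M2-component is accepting too, so the product for L(M1) \ L(M2) (M1-component accepting, M2-component rejecting) has no reachable accepting pair and the difference is empty.
Hence every string in L(M1) is also in L(M2).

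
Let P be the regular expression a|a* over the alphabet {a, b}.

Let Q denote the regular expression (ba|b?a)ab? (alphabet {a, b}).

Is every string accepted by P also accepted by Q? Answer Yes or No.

No

The empty string ε is in L(P) but not in L(Q).
So L(P) ⊄ L(Q).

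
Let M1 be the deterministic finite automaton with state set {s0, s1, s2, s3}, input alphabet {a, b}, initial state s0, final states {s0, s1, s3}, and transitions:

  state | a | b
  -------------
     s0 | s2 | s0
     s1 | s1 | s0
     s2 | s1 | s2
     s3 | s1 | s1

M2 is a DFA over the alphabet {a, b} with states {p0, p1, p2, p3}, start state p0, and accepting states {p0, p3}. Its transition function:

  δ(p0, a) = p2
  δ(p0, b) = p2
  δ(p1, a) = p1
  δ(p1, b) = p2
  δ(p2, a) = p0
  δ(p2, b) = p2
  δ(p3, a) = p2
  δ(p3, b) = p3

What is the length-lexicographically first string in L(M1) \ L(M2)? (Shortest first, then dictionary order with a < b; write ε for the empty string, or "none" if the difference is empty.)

The string b is accepted by M1 but not by M2.
No shorter string lies in the difference, and b is the lexicographically first length-1 string in L(M1) \ L(M2).

b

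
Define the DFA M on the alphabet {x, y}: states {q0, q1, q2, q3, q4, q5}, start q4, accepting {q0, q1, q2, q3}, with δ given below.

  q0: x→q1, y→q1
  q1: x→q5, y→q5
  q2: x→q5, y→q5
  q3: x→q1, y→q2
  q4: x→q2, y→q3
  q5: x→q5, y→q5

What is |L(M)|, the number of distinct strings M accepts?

The useful subgraph on states {q1, q2, q3, q4} is acyclic, so L(M) is finite; the longest accepting path visits 3 useful states, giving maximum string length 2.
Counting accepting paths from q4 by length: 2 of length 1, 2 of length 2. Total 4.

4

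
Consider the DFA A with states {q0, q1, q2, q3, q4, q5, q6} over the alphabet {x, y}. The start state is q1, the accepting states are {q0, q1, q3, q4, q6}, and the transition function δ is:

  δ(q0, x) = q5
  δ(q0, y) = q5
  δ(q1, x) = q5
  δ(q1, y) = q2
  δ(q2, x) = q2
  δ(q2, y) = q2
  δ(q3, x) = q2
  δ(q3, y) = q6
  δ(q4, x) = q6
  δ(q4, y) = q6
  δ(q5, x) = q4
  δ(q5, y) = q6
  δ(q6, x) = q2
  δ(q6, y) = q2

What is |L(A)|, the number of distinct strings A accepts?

The useful subgraph on states {q1, q4, q5, q6} is acyclic, so L(A) is finite; the longest accepting path visits 4 useful states, giving maximum string length 3.
Counting accepting paths from q1 by length: 1 of length 0, 2 of length 2, 2 of length 3. Total 5.

5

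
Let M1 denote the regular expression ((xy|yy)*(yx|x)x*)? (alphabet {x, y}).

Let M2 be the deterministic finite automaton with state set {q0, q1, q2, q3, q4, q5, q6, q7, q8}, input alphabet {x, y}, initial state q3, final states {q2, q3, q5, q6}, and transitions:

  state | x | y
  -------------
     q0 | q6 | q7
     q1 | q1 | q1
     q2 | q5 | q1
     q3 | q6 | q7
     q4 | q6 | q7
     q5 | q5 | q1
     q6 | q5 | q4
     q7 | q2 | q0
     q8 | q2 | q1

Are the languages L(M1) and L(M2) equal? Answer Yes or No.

Yes

Converting the expression M1 to a DFA (subset construction, then merging equivalent states) gives the minimal DFA with states {r0, r1, r2, r3, r4, r5}, start state r0, accepting states {r0, r1, r3} and transitions r0: x→r1, y→r2; r1: x→r3, y→r4; r2: x→r3, y→r4; r3: x→r3, y→r5; r4: x→r1, y→r2; r5: x→r5, y→r5.
Exploring the product automaton M1 × M2 from the start pair (r0, q3), following both machines on each input symbol, reaches 8 state pairs: (r0, q3), (r1, q6), (r2, q7), (r3, q5), (r4, q4), (r3, q2), (r4, q0), (r5, q1).
M1 accepts in {r0, r1, r3} and M2 accepts in {q2, q3, q5, q6}. In every reachable pair the two components are either both accepting — (r0, q3), (r1, q6), (r3, q5), (r3, q2) — or both non-accepting, so no string is accepted by exactly one of the machines: L(M1) \ L(M2) and L(M2) \ L(M1) are both empty.
Hence every string is accepted by M1 iff it is accepted by M2, and the two languages coincide.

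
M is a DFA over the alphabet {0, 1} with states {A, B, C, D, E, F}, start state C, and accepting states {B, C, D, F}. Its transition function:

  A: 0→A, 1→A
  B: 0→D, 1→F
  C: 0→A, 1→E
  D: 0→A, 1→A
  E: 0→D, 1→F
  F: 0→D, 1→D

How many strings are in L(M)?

5

The useful subgraph on states {C, D, E, F} is acyclic, so L(M) is finite; the longest accepting path visits 4 useful states, giving maximum string length 3.
Counting accepting paths from C by length: 1 of length 0, 2 of length 2, 2 of length 3. Total 5.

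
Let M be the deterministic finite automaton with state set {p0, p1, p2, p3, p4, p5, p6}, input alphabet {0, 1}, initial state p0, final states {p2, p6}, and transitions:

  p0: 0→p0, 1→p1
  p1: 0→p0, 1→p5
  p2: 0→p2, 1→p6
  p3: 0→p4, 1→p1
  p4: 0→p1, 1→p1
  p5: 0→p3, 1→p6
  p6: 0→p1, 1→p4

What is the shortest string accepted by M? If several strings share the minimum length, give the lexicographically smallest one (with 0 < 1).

A breadth-first search from p0 reaches an accepting state first via the path p0 → p1 → p5 → p6 on input 111.
No string of length < 3 is accepted (BFS exhausts all shorter strings without reaching an accepting state), and 111 is the lexicographically least accepting string of length 3.

111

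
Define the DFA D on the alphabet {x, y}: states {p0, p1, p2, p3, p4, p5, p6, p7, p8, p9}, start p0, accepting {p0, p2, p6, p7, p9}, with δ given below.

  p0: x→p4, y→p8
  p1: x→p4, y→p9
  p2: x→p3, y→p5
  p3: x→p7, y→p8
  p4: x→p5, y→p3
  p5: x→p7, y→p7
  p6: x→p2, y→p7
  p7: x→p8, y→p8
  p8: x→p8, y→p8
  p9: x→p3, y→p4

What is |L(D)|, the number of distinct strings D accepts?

4

The useful subgraph on states {p0, p3, p4, p5, p7} is acyclic, so L(D) is finite; the longest accepting path visits 4 useful states, giving maximum string length 3.
Counting accepting paths from p0 by length: 1 of length 0, 3 of length 3. Total 4.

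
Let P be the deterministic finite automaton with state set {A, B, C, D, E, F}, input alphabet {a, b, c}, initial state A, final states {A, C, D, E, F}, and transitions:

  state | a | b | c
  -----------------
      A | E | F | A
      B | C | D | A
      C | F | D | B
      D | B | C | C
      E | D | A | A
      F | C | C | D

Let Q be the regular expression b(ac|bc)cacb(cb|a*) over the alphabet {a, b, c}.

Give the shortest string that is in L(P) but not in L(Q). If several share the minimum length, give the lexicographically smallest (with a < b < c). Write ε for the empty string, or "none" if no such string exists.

The empty string ε is accepted by P but not by Q.
Since ε is the unique shortest string, it is the required witness.

ε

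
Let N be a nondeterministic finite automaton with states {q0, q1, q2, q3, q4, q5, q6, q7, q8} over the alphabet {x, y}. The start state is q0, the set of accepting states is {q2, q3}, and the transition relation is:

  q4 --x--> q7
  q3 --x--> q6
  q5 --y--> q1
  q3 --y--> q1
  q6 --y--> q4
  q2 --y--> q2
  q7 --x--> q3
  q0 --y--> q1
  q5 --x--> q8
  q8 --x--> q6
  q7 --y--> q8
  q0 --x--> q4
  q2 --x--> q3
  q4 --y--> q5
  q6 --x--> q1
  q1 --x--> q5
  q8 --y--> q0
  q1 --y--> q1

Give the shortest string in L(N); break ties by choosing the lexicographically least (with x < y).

xxx

A breadth-first search from q0 reaches an accepting state first via the path q0 → q4 → q7 → q3 on input xxx.
No string of length < 3 is accepted (BFS exhausts all shorter strings without reaching an accepting state), and xxx is the lexicographically least accepting string of length 3.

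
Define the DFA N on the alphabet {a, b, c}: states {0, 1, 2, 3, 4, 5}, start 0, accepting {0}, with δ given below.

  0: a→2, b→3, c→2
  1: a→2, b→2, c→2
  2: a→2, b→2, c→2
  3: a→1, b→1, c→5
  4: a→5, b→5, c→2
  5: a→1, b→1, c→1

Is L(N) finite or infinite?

finite

The useful states (reachable from 0 and able to reach an accepting state) are {0}.
Restricted to these states the transition graph has no cycle, so every accepting path has bounded length and L is finite.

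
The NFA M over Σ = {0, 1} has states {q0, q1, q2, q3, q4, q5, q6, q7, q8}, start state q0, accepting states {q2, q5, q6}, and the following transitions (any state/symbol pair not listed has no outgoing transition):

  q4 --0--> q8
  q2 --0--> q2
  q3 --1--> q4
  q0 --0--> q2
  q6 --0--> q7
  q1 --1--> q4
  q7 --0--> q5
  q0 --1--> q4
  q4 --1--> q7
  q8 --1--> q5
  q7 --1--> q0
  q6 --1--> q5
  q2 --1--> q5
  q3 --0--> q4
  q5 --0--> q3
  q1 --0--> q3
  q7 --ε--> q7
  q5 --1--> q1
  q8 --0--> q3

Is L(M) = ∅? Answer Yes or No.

No

The string 0 is accepted: the run q0 → q2 ends in the accepting state q2.
Since at least one string is accepted, L(M) is not empty.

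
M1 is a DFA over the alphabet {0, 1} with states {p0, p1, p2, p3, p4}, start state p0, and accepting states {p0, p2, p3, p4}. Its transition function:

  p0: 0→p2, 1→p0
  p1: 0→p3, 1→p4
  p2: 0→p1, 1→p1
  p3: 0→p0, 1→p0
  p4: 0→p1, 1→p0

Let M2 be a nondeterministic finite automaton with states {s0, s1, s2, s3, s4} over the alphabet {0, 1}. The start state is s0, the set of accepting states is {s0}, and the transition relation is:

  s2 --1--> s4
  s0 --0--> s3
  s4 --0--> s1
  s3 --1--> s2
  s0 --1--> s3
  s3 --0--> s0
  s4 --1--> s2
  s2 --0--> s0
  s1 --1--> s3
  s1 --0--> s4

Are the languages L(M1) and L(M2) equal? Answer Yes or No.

No

The string 0 is accepted by M1 but rejected by M2.
So L(M1) ≠ L(M2).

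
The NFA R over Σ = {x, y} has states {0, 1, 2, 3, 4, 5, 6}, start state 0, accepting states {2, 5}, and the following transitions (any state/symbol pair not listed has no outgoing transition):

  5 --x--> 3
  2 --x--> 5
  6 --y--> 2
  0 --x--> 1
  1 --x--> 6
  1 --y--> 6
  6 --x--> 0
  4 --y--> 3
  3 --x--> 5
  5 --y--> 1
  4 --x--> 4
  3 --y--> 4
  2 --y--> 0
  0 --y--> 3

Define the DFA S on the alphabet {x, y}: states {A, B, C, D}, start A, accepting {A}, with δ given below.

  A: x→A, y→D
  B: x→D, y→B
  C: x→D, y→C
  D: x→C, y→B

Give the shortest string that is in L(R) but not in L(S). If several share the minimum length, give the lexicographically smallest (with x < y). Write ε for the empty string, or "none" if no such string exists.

The string yx is accepted by R but not by S.
No shorter string lies in the difference, and yx is the lexicographically first length-2 string in L(R) \ L(S).

yx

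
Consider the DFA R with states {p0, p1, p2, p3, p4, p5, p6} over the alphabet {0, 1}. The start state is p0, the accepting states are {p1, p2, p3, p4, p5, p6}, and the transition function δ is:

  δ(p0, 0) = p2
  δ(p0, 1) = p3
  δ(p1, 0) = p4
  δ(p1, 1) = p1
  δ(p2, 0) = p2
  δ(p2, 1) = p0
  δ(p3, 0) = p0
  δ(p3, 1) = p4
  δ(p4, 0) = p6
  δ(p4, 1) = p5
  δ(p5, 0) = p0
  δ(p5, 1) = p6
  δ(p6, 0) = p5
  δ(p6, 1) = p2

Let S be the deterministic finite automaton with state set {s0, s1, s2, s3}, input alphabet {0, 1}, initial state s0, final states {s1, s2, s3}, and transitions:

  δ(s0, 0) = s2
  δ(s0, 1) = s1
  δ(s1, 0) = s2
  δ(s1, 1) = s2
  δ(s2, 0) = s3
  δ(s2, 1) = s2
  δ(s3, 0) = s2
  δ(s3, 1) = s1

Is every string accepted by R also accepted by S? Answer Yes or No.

Yes

Exploring the product automaton R × S from the start pair (p0, s0), following both machines on each input symbol, reaches 15 state pairs: (p0, s0), (p2, s2), (p3, s1), (p2, s3), (p0, s2), (p4, s2), (p0, s1), (p3, s2), (p6, s3), (p5, s2), (p0, s3), (p2, s1), (p6, s2), (p5, s3), (p6, s1).
R accepts in {p1, p2, p3, p4, p5, p6} and S accepts in {s1, s2, s3}. The reachable pairs whose R-component is accepting are (p2, s2), (p3, s1), (p2, s3), (p4, s2), (p3, s2), (p6, s3), (p5, s2), (p2, s1), (p6, s2), (p5, s3), (p6, s1); in each of them the S-component is accepting too, so the product for L(R) \ L(S) (R-component accepting, S-component rejecting) has no reachable accepting pair and the difference is empty.
Hence every string in L(R) is also in L(S).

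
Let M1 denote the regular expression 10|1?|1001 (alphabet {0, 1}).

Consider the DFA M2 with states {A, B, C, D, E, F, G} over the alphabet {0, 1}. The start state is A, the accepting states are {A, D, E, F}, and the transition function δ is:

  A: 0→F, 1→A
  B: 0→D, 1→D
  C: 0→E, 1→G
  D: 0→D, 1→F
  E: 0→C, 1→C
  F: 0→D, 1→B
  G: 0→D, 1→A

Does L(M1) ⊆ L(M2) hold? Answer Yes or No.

Yes

Converting the expression M1 to a DFA (subset construction, then merging equivalent states) gives the minimal DFA with states {r0, r1, r2, r3, r4, r5}, start state r0, accepting states {r0, r2, r3, r5} and transitions r0: 0→r1, 1→r2; r1: 0→r1, 1→r1; r2: 0→r3, 1→r1; r3: 0→r4, 1→r1; r4: 0→r1, 1→r5; r5: 0→r1, 1→r1.
Exploring the product automaton M1 × M2 from the start pair (r0, A), following both machines on each input symbol, reaches 9 state pairs: (r0, A), (r1, F), (r2, A), (r1, D), (r1, B), (r3, F), (r1, A), (r4, D), (r5, F).
M1 accepts in {r0, r2, r3, r5} and M2 accepts in {A, D, E, F}. The reachable pairs whose M1-component is accepting are (r0, A), (r2, A), (r3, F), (r5, F); in each of them the M2-component is accepting too, so the product for L(M1) \ L(M2) (M1-component accepting, M2-component rejecting) has no reachable accepting pair and the difference is empty.
Hence every string in L(M1) is also in L(M2).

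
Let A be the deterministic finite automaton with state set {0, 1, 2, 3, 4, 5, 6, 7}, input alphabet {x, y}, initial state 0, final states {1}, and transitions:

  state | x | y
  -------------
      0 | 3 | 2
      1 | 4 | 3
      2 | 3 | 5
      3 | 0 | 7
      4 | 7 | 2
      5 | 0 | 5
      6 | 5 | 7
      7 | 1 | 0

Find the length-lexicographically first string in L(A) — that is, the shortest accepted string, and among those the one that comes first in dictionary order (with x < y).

A breadth-first search from 0 reaches an accepting state first via the path 0 → 3 → 7 → 1 on input xyx.
No string of length < 3 is accepted (BFS exhausts all shorter strings without reaching an accepting state), and xyx is the lexicographically least accepting string of length 3.

xyx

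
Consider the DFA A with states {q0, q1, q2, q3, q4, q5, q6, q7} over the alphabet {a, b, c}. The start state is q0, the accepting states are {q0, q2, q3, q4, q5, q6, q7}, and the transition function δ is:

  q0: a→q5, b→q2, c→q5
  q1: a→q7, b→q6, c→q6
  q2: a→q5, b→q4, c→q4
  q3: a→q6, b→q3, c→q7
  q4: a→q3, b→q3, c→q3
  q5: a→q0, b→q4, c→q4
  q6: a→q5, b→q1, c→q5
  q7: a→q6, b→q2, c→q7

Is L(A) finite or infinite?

State q3 is reachable from the start and can reach an accepting state, and it lies on the cycle q3 → q3.
Traversing that cycle any number of times yields accepted strings of unbounded length, so the language is infinite.

infinite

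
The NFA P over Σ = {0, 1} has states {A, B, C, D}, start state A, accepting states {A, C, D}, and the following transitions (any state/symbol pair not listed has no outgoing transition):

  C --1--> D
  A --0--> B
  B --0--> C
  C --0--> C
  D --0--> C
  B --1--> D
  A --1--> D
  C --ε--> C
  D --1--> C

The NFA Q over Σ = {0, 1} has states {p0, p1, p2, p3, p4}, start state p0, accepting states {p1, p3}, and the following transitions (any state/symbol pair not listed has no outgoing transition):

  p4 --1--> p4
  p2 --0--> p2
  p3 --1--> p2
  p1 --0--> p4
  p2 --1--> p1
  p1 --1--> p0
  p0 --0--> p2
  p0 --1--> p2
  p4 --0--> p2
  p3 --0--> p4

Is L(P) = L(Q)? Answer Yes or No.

No

The empty string ε is accepted by P but rejected by Q.
So L(P) ≠ L(Q).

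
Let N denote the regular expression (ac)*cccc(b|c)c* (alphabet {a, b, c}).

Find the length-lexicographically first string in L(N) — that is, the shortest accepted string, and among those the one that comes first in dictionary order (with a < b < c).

By inspection of the expression, no string of length less than 5 matches, and ccccb is the lexicographically first match of length 5.

ccccb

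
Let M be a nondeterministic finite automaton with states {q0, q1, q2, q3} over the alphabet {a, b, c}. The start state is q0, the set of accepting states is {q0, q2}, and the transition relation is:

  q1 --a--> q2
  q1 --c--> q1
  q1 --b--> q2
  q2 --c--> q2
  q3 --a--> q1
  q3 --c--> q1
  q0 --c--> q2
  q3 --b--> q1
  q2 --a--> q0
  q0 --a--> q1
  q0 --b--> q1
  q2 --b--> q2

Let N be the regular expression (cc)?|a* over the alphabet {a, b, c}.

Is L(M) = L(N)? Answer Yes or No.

No

The string c is accepted by M but rejected by N.
So L(M) ≠ L(N).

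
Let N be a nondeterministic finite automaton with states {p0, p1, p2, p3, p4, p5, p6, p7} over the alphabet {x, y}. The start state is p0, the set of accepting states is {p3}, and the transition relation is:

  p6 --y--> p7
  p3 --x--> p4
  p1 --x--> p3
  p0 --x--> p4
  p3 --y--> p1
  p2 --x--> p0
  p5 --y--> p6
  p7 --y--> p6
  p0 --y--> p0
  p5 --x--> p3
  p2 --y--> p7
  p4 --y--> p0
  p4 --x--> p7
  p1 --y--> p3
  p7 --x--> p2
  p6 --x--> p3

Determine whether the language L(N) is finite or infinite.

State p0 is reachable from the start and can reach an accepting state, and it lies on the cycle p0 → p0.
Traversing that cycle any number of times yields accepted strings of unbounded length, so the language is infinite.

infinite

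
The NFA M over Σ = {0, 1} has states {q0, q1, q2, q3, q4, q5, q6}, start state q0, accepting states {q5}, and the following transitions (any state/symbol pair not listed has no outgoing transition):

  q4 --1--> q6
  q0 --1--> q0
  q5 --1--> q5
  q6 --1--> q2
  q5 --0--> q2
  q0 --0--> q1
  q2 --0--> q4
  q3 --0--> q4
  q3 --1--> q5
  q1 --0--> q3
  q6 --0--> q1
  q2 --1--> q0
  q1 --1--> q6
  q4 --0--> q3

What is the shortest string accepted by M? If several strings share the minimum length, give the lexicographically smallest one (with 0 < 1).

A breadth-first search from q0 reaches an accepting state first via the path q0 → q1 → q3 → q5 on input 001.
No string of length < 3 is accepted (BFS exhausts all shorter strings without reaching an accepting state), and 001 is the lexicographically least accepting string of length 3.

001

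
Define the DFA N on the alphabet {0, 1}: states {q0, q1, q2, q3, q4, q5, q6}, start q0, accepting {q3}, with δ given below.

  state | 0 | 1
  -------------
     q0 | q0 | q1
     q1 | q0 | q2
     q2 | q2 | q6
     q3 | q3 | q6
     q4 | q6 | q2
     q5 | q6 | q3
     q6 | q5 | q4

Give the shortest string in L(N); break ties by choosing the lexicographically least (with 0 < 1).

11101

A breadth-first search from q0 reaches an accepting state first via the path q0 → q1 → q2 → q6 → q5 → q3 on input 11101.
No string of length < 5 is accepted (BFS exhausts all shorter strings without reaching an accepting state), and 11101 is the lexicographically least accepting string of length 5.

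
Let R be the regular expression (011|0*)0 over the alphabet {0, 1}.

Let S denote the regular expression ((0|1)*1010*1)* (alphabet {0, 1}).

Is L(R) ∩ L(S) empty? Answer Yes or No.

Yes

Converting the expression R to a DFA (subset construction, then merging equivalent states) gives the minimal DFA with states {r0, r1, r2, r3, r4, r5, r6}, start state r0, accepting states {r1, r3, r6} and transitions r0: 0→r1, 1→r2; r1: 0→r3, 1→r4; r2: 0→r2, 1→r2; r3: 0→r3, 1→r2; r4: 0→r2, 1→r5; r5: 0→r6, 1→r2; r6: 0→r2, 1→r2.
Converting the expression S to a DFA (subset construction, then merging equivalent states) gives the minimal DFA with states {s0, s1, s2, s3, s4, s5, s6, s7, s8}, start state s0, accepting states {s0, s6, s8} and transitions s0: 0→s1, 1→s2; s1: 0→s1, 1→s2; s2: 0→s3, 1→s2; s3: 0→s1, 1→s4; s4: 0→s5, 1→s6; s5: 0→s7, 1→s8; s6: 0→s3, 1→s2; s7: 0→s7, 1→s6; s8: 0→s5, 1→s6.
Exploring the product automaton R × S from the start pair (r0, s0), following both machines on each input symbol, reaches 14 state pairs: (r0, s0), (r1, s1), (r2, s2), (r3, s1), (r4, s2), (r2, s3), (r5, s2), (r2, s1), (r2, s4), (r6, s3), (r2, s5), (r2, s6), (r2, s7), (r2, s8).
R accepts in {r1, r3, r6} and S accepts in {s0, s6, s8}; no reachable pair has both components accepting, so no string drives both machines to acceptance simultaneously and L(R) ∩ L(S) = ∅.
So no string is accepted by both, and the intersection is empty.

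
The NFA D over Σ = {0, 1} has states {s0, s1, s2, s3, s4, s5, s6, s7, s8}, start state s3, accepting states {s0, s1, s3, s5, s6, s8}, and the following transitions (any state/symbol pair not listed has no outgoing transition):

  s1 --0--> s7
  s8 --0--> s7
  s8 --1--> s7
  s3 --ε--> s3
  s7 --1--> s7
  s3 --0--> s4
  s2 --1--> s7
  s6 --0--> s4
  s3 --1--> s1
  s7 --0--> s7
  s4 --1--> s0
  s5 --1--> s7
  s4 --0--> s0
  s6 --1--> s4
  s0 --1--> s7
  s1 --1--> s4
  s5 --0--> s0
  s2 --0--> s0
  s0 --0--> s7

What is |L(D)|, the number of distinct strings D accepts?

6

The useful subgraph on states {s0, s1, s3, s4} is acyclic, so L(D) is finite; the longest accepting path visits 4 useful states, giving maximum string length 3.
Counting accepting paths from s3 by length: 1 of length 0, 1 of length 1, 2 of length 2, 2 of length 3. Total 6.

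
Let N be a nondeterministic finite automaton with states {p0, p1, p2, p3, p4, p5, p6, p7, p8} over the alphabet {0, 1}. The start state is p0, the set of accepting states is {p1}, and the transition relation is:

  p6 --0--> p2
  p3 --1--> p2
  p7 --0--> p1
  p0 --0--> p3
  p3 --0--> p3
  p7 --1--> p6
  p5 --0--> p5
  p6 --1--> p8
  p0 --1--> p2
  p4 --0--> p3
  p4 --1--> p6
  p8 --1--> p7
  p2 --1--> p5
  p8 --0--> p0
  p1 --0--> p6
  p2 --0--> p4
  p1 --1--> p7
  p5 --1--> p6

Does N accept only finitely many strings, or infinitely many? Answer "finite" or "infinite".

State p2 is reachable from the start and can reach an accepting state, and it lies on the cycle p2 → p4 → p3 → p2.
Traversing that cycle any number of times yields accepted strings of unbounded length, so the language is infinite.

infinite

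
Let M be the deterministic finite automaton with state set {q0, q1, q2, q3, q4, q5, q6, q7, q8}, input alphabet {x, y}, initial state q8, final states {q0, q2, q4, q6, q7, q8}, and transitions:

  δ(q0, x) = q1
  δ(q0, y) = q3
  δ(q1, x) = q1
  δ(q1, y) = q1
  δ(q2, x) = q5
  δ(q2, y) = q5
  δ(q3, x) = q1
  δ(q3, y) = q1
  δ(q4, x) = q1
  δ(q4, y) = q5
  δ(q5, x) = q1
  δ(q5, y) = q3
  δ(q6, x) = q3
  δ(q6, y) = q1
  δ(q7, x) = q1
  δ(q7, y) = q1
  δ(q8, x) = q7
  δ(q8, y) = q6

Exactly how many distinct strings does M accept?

The useful subgraph on states {q6, q7, q8} is acyclic, so L(M) is finite; the longest accepting path visits 2 useful states, giving maximum string length 1.
Counting accepting paths from q8 by length: 1 of length 0, 2 of length 1. Total 3.

3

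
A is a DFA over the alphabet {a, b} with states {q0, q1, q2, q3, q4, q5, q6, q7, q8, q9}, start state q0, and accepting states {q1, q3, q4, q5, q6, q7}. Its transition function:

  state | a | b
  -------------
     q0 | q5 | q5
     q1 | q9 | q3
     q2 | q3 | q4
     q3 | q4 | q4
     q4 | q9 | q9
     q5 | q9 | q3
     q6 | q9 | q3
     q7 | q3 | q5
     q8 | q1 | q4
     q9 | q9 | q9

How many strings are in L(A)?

The useful subgraph on states {q0, q3, q4, q5} is acyclic, so L(A) is finite; the longest accepting path visits 4 useful states, giving maximum string length 3.
Counting accepting paths from q0 by length: 2 of length 1, 2 of length 2, 4 of length 3. Total 8.

8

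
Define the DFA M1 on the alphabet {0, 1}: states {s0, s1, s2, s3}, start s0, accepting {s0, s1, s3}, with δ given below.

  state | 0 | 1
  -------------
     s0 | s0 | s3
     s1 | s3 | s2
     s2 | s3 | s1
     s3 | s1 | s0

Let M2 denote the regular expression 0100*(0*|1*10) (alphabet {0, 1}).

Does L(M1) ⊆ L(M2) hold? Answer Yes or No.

No

The empty string ε is in L(M1) but not in L(M2).
So L(M1) ⊄ L(M2).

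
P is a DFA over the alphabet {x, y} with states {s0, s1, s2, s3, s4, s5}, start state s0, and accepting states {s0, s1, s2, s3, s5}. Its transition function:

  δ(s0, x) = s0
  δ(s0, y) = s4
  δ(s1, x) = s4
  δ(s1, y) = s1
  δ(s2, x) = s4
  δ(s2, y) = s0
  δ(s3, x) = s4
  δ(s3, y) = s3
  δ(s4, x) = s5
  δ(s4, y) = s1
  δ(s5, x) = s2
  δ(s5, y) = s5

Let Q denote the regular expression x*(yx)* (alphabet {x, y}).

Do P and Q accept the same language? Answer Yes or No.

No

The string yy is accepted by P but rejected by Q.
So L(P) ≠ L(Q).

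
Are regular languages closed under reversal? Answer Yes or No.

Yes

Reverse every transition of an NFA for L, make the old start state the unique accepting state, and add a fresh start state with ε-moves to the old accepting states; this NFA accepts Lᴿ.
So the regular languages are closed under reversal.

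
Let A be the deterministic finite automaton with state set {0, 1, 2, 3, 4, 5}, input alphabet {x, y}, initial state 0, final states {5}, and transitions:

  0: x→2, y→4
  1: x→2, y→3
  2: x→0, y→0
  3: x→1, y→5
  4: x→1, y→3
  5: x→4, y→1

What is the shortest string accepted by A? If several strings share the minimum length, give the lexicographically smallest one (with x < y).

A breadth-first search from 0 reaches an accepting state first via the path 0 → 4 → 3 → 5 on input yyy.
No string of length < 3 is accepted (BFS exhausts all shorter strings without reaching an accepting state), and yyy is the lexicographically least accepting string of length 3.

yyy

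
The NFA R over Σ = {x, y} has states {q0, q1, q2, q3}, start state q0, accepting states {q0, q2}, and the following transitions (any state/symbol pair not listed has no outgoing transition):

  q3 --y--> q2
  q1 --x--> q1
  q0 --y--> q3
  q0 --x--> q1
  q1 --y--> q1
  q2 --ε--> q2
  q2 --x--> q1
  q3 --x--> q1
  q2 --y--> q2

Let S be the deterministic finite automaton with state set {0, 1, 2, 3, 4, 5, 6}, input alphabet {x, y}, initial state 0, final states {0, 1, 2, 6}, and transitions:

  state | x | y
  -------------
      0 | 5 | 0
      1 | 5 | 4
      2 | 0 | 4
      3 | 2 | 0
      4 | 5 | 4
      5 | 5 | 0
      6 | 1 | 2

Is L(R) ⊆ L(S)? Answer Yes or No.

Yes

Exploring the product automaton R × S from the start pair (q0, 0), following both machines on each input symbol, reaches 5 state pairs: (q0, 0), (q1, 5), (q3, 0), (q1, 0), (q2, 0).
R accepts in {q0, q2} and S accepts in {0, 1, 2, 6}. The reachable pairs whose R-component is accepting are (q0, 0), (q2, 0); in each of them the S-component is accepting too, so the product for L(R) \ L(S) (R-component accepting, S-component rejecting) has no reachable accepting pair and the difference is empty.
Hence every string in L(R) is also in L(S).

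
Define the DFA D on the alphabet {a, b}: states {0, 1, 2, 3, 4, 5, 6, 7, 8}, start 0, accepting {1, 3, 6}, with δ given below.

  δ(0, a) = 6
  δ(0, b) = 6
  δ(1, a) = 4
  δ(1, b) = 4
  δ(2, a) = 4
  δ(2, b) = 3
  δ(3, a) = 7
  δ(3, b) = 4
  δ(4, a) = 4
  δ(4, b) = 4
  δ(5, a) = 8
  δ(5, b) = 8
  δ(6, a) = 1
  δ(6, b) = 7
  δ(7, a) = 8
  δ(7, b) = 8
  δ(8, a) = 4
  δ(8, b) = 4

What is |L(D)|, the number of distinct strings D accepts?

The useful subgraph on states {0, 1, 6} is acyclic, so L(D) is finite; the longest accepting path visits 3 useful states, giving maximum string length 2.
Counting accepting paths from 0 by length: 2 of length 1, 2 of length 2. Total 4.

4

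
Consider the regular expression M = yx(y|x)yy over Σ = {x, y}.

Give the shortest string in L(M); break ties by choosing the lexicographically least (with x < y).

yxxyy

By inspection of the expression, no string of length less than 5 matches, and yxxyy is the lexicographically first match of length 5.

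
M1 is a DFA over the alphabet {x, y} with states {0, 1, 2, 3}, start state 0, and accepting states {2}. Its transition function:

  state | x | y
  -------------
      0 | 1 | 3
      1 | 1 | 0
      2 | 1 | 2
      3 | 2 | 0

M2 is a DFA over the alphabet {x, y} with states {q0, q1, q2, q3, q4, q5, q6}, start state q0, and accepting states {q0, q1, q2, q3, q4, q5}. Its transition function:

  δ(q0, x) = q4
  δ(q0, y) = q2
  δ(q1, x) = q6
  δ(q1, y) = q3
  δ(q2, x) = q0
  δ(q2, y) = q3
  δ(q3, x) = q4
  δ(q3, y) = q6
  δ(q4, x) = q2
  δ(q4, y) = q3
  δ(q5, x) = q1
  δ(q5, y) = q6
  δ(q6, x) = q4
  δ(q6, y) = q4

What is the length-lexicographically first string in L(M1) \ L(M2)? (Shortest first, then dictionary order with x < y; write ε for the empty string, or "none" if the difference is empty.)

The string yxyyy is accepted by M1 but not by M2.
No shorter string lies in the difference, and yxyyy is the lexicographically first length-5 string in L(M1) \ L(M2).

yxyyy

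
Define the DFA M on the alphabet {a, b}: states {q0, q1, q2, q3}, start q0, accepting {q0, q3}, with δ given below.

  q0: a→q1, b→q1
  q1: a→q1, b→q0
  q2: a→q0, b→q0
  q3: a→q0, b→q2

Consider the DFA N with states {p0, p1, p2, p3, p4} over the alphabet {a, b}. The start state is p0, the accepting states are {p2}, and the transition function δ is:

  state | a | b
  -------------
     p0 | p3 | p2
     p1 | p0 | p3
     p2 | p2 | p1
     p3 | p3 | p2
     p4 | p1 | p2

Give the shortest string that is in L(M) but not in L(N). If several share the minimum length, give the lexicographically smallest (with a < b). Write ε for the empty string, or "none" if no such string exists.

The empty string ε is accepted by M but not by N.
Since ε is the unique shortest string, it is the required witness.

ε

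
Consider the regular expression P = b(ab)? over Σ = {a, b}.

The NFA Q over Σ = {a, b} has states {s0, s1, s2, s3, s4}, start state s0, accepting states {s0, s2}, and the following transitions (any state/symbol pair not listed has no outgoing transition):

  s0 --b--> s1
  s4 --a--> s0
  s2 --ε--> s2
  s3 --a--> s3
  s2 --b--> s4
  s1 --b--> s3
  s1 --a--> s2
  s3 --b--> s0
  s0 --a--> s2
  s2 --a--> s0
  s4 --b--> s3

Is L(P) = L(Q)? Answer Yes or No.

No

The string b is accepted by P but rejected by Q.
So L(P) ≠ L(Q).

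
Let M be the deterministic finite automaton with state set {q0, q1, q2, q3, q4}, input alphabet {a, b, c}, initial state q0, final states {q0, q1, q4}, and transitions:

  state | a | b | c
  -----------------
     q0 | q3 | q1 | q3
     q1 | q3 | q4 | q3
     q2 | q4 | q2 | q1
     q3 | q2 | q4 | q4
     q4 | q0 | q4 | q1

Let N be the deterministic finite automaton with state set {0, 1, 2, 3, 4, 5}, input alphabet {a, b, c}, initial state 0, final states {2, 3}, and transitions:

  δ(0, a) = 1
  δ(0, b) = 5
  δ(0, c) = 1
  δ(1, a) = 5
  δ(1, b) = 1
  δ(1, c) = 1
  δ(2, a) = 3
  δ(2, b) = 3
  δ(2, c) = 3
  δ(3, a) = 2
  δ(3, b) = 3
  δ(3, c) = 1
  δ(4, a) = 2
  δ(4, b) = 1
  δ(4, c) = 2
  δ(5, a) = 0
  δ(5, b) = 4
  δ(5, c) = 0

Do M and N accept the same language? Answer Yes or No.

No

The empty string ε is accepted by M but rejected by N.
So L(M) ≠ L(N).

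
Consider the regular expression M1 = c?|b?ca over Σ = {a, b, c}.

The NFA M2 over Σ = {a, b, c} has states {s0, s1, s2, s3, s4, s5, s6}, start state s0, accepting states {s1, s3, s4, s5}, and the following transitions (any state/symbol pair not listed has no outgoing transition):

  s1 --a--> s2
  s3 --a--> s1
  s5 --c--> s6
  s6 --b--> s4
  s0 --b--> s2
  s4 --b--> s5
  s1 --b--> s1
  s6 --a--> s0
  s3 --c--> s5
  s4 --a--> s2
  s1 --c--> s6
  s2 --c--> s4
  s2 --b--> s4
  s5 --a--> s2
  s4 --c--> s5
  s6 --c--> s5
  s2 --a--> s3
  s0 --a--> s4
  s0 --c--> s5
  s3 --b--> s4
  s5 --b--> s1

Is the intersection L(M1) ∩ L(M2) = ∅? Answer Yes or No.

The string c is accepted by both M1 and M2.
Hence L(M1) ∩ L(M2) ≠ ∅.

No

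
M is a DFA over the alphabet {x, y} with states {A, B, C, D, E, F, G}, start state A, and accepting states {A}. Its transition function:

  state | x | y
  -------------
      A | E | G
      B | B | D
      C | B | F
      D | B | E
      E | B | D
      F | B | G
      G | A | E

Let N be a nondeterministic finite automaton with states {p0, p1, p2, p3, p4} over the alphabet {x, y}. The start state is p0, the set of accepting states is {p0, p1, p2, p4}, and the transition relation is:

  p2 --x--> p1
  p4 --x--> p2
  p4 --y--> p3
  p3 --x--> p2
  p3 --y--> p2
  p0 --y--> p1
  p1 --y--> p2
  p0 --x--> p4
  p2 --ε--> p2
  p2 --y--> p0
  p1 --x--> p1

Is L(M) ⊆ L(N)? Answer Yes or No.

Yes

Exploring the product automaton M × N from the start pair (A, p0), following both machines on each input symbol, reaches 15 state pairs: (A, p0), (E, p4), (G, p1), (B, p2), (D, p3), (A, p1), (E, p2), (B, p1), (D, p0), (E, p1), (G, p2), (D, p2), (B, p4), (E, p0), (D, p1).
M accepts in {A} and N accepts in {p0, p1, p2, p4}. The reachable pairs whose M-component is accepting are (A, p0), (A, p1); in each of them the N-component is accepting too, so the product for L(M) \ L(N) (M-component accepting, N-component rejecting) has no reachable accepting pair and the difference is empty.
Hence every string in L(M) is also in L(N).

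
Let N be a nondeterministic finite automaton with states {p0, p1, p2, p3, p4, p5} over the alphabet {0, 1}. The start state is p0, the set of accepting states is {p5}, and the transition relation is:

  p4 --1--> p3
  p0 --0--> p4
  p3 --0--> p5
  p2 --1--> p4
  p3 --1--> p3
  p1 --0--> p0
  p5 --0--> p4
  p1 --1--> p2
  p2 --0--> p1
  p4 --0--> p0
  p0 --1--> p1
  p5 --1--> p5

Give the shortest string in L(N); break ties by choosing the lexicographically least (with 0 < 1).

010

A breadth-first search from p0 reaches an accepting state first via the path p0 → p4 → p3 → p5 on input 010.
No string of length < 3 is accepted (BFS exhausts all shorter strings without reaching an accepting state), and 010 is the lexicographically least accepting string of length 3.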